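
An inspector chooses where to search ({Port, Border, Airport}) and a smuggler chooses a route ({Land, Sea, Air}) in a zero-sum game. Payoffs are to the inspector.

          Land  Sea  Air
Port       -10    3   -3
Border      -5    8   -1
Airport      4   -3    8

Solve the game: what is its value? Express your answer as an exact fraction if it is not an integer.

17/20

Row minima: Port → -10, Border → -5, Airport → -3; maximin = -3.
Column maxima: Land → 4, Sea → 8, Air → 8; minimax = 4.
-3 ≠ 4, so there is no saddle point; optimal play is mixed.
Port is strictly dominated by Border, so the inspector never plays it.
Air is strictly dominated by Land (it gives the inspector strictly more in every row), so the smuggler never plays it.
On the remaining 2×2 (Border, Airport vs Land, Sea):
Let the inspector play Border with probability p. Expected payoff against Land: (-5)p + 4(1−p) = −9p + 4; against Sea: 8p + (-3)(1−p) = 11p − 3.
Setting these equal: −9p + 4 = 11p − 3 ⇒ −20p = -7 ⇒ p = 7/20, and the value is (-9)·(7/20) + 4 = 17/20.
For the smuggler: with q = P(Land), equating Border's and Airport's payoffs gives −13q + 8 = 7q − 3 ⇒ q = 11/20.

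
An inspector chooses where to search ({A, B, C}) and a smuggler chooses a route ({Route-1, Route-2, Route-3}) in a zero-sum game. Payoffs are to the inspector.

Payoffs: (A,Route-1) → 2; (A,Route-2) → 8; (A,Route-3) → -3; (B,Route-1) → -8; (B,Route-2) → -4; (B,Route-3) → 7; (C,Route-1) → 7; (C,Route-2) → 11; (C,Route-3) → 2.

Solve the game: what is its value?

Row minima: A → -3, B → -8, C → 2; maximin = 2.
Column maxima: Route-1 → 7, Route-2 → 11, Route-3 → 7; minimax = 7.
2 ≠ 7, so there is no saddle point; optimal play is mixed.
A is strictly dominated by C, so the inspector never plays it.
Route-2 is strictly dominated by Route-1 (it gives the inspector strictly more in every row), so the smuggler never plays it.
On the remaining 2×2 (B, C vs Route-1, Route-3):
Let the inspector play B with probability p. Expected payoff against Route-1: (-8)p + 7(1−p) = −15p + 7; against Route-3: 7p + 2(1−p) = 5p + 2.
Setting these equal: −15p + 7 = 5p + 2 ⇒ −20p = -5 ⇒ p = 1/4, and the value is (-15)·(1/4) + 7 = 13/4.
For the smuggler: with q = P(Route-1), equating B's and C's payoffs gives −15q + 7 = 5q + 2 ⇒ q = 1/4.

13/4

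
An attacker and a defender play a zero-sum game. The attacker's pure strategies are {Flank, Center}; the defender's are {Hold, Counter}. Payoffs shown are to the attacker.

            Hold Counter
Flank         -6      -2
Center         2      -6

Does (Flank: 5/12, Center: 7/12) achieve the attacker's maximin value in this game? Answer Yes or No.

Against Hold this mix gives (5/12)·(-6) + (7/12)·2 = -4/3.
Against Counter this mix gives (5/12)·(-2) + (7/12)·(-6) = -13/3.
The defender will play Counter, holding the attacker to -13/3. Shifting weight toward the row that does better against Counter would raise this floor (the equalizing mix achieves -10/3 against both Counter and Hold), so the proposed strategy is not optimal.

No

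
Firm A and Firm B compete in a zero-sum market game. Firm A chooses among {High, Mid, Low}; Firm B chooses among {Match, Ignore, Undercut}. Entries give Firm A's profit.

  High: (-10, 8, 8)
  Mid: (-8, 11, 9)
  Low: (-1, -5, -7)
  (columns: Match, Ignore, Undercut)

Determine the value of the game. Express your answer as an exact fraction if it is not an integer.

-65/23

Row minima: High → -10, Mid → -8, Low → -7; maximin = -7.
Column maxima: Match → -1, Ignore → 11, Undercut → 9; minimax = -1.
-7 ≠ -1, so there is no saddle point; optimal play is mixed.
High is strictly dominated by Mid, so Firm A never plays it.
With High eliminated, Ignore is strictly dominated by Undercut (it gives Firm A strictly more in every remaining row), so Firm B never plays it.
On the remaining 2×2 (Mid, Low vs Match, Undercut):
Let Firm A play Mid with probability p. Expected payoff against Match: (-8)p + (-1)(1−p) = −7p − 1; against Undercut: 9p + (-7)(1−p) = 16p − 7.
Setting these equal: −7p − 1 = 16p − 7 ⇒ −23p = -6 ⇒ p = 6/23, and the value is (-7)·(6/23) − 1 = -65/23.
For Firm B: with q = P(Match), equating Mid's and Low's payoffs gives −17q + 9 = 6q − 7 ⇒ q = 16/23.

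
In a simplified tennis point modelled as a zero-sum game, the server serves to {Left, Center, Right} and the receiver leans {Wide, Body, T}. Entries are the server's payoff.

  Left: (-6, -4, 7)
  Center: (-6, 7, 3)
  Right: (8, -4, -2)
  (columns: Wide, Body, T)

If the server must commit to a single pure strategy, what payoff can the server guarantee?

Row minima: Left → -6, Center → -6, Right → -4.
The best of these is -4.

-4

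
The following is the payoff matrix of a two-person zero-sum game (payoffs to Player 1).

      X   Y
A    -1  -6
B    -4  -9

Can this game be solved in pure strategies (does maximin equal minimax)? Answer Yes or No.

Yes

Row minima: A → -6, B → -9; maximin = -6.
Column maxima: X → -1, Y → -6; minimax = -6.
maximin = minimax = -6, so a saddle point exists.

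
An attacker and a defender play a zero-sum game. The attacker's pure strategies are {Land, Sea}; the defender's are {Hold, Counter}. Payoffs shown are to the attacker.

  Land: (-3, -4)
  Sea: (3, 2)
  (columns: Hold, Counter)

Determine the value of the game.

Row minima: Land → -4, Sea → 2; maximin = 2.
Column maxima: Hold → 3, Counter → 2; minimax = 2.
Since maximin = minimax = 2, there is a saddle point and the value is 2.

2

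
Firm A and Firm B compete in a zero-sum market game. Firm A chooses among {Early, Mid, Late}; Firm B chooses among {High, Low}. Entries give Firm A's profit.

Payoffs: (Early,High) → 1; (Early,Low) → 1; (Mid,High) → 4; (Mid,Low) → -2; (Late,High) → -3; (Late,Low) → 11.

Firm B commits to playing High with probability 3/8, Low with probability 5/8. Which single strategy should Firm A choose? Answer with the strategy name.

Late

Expected payoff of Early: (3/8)·1 + (5/8)·1 = 1.
Expected payoff of Mid: (3/8)·4 + (5/8)·(-2) = 1/4.
Expected payoff of Late: (3/8)·(-3) + (5/8)·11 = 23/4.
The largest is 23/4, so Firm A's best response is Late.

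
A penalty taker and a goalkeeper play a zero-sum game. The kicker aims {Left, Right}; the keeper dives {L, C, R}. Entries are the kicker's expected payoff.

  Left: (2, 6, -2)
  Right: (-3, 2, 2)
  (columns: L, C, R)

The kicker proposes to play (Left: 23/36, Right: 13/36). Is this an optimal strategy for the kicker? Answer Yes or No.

No

Against L this mix gives (23/36)·2 + (13/36)·(-3) = 7/36.
Against C this mix gives (23/36)·6 + (13/36)·2 = 41/9.
Against R this mix gives (23/36)·(-2) + (13/36)·2 = -5/9.
The keeper will play R, holding the kicker to -5/9. Shifting weight toward the row that does better against R would raise this floor (the equalizing mix achieves -2/9 against both R and L), so the proposed strategy is not optimal.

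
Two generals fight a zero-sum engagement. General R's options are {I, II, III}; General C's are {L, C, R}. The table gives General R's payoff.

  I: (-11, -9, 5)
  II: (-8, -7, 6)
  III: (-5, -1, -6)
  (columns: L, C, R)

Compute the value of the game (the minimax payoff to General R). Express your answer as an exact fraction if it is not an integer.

-26/5

Row minima: I → -11, II → -8, III → -6; maximin = -6.
Column maxima: L → -5, C → -1, R → 6; minimax = -5.
-6 ≠ -5, so there is no saddle point; optimal play is mixed.
I is strictly dominated by II, so General R never plays it.
C is strictly dominated by L (it gives General R strictly more in every row), so General C never plays it.
On the remaining 2×2 (II, III vs L, R):
Let General R play II with probability p. Expected payoff against L: (-8)p + (-5)(1−p) = −3p − 5; against R: 6p + (-6)(1−p) = 12p − 6.
Setting these equal: −3p − 5 = 12p − 6 ⇒ −15p = -1 ⇒ p = 1/15, and the value is (-3)·(1/15) − 5 = -26/5.
For General C: with q = P(L), equating II's and III's payoffs gives −14q + 6 = q − 6 ⇒ q = 4/5.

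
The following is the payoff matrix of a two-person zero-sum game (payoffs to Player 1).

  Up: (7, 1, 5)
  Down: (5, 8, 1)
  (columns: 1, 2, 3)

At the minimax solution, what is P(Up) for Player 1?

Row minima: Up → 1, Down → 1; maximin = 1.
Column maxima: 1 → 7, 2 → 8, 3 → 5; minimax = 5.
1 ≠ 5, so there is no saddle point; optimal play is mixed.
1 is strictly dominated by 3 (it gives Player 1 strictly more in every row), so Player 2 never plays it.
On the remaining 2×2 (Up, Down vs 2, 3):
Let Player 1 play Up with probability p. Expected payoff against 2: 1p + 8(1−p) = −7p + 8; against 3: 5p + 1(1−p) = 4p + 1.
Setting these equal: −7p + 8 = 4p + 1 ⇒ −11p = -7 ⇒ p = 7/11, and the value is (-7)·(7/11) + 8 = 39/11.
For Player 2: with q = P(2), equating Up's and Down's payoffs gives −4q + 5 = 7q + 1 ⇒ q = 4/11.

7/11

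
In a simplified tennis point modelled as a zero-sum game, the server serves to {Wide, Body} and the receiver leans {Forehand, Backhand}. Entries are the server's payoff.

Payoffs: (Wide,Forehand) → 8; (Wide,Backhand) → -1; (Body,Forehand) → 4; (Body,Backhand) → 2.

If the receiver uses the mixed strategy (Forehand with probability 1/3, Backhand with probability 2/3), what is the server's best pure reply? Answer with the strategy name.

Expected payoff of Wide: (1/3)·8 + (2/3)·(-1) = 2.
Expected payoff of Body: (1/3)·4 + (2/3)·2 = 8/3.
The largest is 8/3, so the server's best response is Body.

Body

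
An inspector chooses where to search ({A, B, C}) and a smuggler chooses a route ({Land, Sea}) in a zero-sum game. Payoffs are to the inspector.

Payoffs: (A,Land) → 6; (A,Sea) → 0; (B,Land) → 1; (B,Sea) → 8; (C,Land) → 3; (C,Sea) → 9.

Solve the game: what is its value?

9/2

Row minima: A → 0, B → 1, C → 3; maximin = 3.
Column maxima: Land → 6, Sea → 9; minimax = 6.
3 ≠ 6, so there is no saddle point; optimal play is mixed.
B is strictly dominated by C, so the inspector never plays it.
On the remaining 2×2 (A, C vs Land, Sea):
Let the inspector play A with probability p. Expected payoff against Land: 6p + 3(1−p) = 3p + 3; against Sea: 0p + 9(1−p) = −9p + 9.
Setting these equal: 3p + 3 = −9p + 9 ⇒ 12p = 6 ⇒ p = 1/2, and the value is (3)·(1/2) + 3 = 9/2.
For the smuggler: with q = P(Land), equating A's and C's payoffs gives 6q = −6q + 9 ⇒ q = 3/4.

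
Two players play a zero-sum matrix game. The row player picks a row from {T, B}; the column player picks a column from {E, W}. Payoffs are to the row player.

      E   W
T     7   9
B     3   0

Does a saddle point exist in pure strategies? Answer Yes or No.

Row minima: T → 7, B → 0; maximin = 7.
Column maxima: E → 7, W → 9; minimax = 7.
maximin = minimax = 7, so a saddle point exists.

Yes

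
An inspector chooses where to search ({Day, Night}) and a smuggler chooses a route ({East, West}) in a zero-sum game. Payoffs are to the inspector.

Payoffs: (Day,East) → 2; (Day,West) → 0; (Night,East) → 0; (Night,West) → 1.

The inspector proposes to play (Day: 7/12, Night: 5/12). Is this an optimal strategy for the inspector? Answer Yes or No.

No

Against East this mix gives (7/12)·2 + (5/12)·0 = 7/6.
Against West this mix gives (7/12)·0 + (5/12)·1 = 5/12.
The smuggler will play West, holding the inspector to 5/12. Shifting weight toward the row that does better against West would raise this floor (the equalizing mix achieves 2/3 against both West and East), so the proposed strategy is not optimal.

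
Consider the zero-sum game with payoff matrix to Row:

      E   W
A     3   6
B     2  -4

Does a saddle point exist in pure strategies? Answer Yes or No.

Row minima: A → 3, B → -4; maximin = 3.
Column maxima: E → 3, W → 6; minimax = 3.
maximin = minimax = 3, so a saddle point exists.

Yes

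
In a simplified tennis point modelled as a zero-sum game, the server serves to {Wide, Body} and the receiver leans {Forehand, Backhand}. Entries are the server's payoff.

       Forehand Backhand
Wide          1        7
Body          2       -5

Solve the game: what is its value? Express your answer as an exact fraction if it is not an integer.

19/13

Row minima: Wide → 1, Body → -5; maximin = 1.
Column maxima: Forehand → 2, Backhand → 7; minimax = 2.
1 ≠ 2, so there is no saddle point; optimal play is mixed.
Let the server play Wide with probability p. Expected payoff against Forehand: 1p + 2(1−p) = −p + 2; against Backhand: 7p + (-5)(1−p) = 12p − 5.
Setting these equal: −p + 2 = 12p − 5 ⇒ −13p = -7 ⇒ p = 7/13, and the value is (-1)·(7/13) + 2 = 19/13.
For the receiver: with q = P(Forehand), equating Wide's and Body's payoffs gives −6q + 7 = 7q − 5 ⇒ q = 12/13.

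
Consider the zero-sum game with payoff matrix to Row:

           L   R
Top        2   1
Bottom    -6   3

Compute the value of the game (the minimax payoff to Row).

6/5

Row minima: Top → 1, Bottom → -6; maximin = 1.
Column maxima: L → 2, R → 3; minimax = 2.
1 ≠ 2, so there is no saddle point; optimal play is mixed.
Let Row play Top with probability p. Expected payoff against L: 2p + (-6)(1−p) = 8p − 6; against R: 1p + 3(1−p) = −2p + 3.
Setting these equal: 8p − 6 = −2p + 3 ⇒ 10p = 9 ⇒ p = 9/10, and the value is (8)·(9/10) − 6 = 6/5.
For Column: with q = P(L), equating Top's and Bottom's payoffs gives q + 1 = −9q + 3 ⇒ q = 1/5.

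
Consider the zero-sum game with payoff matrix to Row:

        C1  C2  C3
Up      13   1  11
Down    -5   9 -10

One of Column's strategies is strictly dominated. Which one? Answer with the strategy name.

C1

C3 holds Row's payoff strictly below C1 in every row: 11 < 13, -10 < -5.
So C1 is strictly dominated for Column.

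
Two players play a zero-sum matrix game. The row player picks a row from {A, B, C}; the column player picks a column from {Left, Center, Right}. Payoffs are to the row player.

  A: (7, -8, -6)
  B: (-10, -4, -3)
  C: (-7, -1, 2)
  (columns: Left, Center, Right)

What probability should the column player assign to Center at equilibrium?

2/3

Row minima: A → -8, B → -10, C → -7; maximin = -7.
Column maxima: Left → 7, Center → -1, Right → 2; minimax = -1.
-7 ≠ -1, so there is no saddle point; optimal play is mixed.
B is strictly dominated by C, so the row player never plays it.
Right is strictly dominated by Center (it gives the row player strictly more in every row), so the column player never plays it.
On the remaining 2×2 (A, C vs Left, Center):
Let the row player play A with probability p. Expected payoff against Left: 7p + (-7)(1−p) = 14p − 7; against Center: (-8)p + (-1)(1−p) = −7p − 1.
Setting these equal: 14p − 7 = −7p − 1 ⇒ 21p = 6 ⇒ p = 2/7, and the value is (14)·(2/7) − 7 = -3.
For the column player: with q = P(Left), equating A's and C's payoffs gives 15q − 8 = −6q − 1 ⇒ q = 1/3.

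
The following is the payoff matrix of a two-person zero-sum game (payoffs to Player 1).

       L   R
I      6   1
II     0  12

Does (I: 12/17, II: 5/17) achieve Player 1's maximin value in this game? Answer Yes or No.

Yes

Against L this mix gives (12/17)·6 + (5/17)·0 = 72/17.
Against R this mix gives (12/17)·1 + (5/17)·12 = 72/17.
All of Player 2's active replies (L, R) yield 72/17, and no column does worse for Player 1. The mix makes Player 2 indifferent and guarantees 72/17, so it is optimal.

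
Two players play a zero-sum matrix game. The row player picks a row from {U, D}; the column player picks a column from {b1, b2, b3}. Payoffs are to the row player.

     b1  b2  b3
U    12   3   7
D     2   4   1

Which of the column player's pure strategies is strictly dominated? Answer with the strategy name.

b1

b3 holds the row player's payoff strictly below b1 in every row: 7 < 12, 1 < 2.
So b1 is strictly dominated for the column player.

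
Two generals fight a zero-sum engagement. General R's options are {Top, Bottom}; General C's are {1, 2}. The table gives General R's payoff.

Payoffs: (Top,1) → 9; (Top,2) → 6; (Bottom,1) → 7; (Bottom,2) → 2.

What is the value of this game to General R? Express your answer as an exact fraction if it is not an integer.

Row minima: Top → 6, Bottom → 2; maximin = 6.
Column maxima: 1 → 9, 2 → 6; minimax = 6.
Since maximin = minimax = 6, there is a saddle point and the value is 6.

6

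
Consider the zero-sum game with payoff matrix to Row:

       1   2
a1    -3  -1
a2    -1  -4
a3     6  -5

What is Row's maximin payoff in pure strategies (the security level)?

-3

Row minima: a1 → -3, a2 → -4, a3 → -5.
The best of these is -3.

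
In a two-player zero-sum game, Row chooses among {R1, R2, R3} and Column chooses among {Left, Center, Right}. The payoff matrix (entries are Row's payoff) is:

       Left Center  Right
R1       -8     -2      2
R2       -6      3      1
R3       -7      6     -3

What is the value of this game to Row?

Row minima: R1 → -8, R2 → -6, R3 → -7; maximin = -6.
Column maxima: Left → -6, Center → 6, Right → 2; minimax = -6.
Since maximin = minimax = -6, there is a saddle point and the value is -6.

-6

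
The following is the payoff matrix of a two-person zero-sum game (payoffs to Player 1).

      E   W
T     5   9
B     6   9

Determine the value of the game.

6

Row minima: T → 5, B → 6; maximin = 6.
Column maxima: E → 6, W → 9; minimax = 6.
Since maximin = minimax = 6, there is a saddle point and the value is 6.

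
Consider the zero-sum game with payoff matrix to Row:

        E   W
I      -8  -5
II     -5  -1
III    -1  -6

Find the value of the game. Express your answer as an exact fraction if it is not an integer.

-29/9

Row minima: I → -8, II → -5, III → -6; maximin = -5.
Column maxima: E → -1, W → -1; minimax = -1.
-5 ≠ -1, so there is no saddle point; optimal play is mixed.
I is strictly dominated by II, so Row never plays it.
On the remaining 2×2 (II, III vs E, W):
Let Row play II with probability p. Expected payoff against E: (-5)p + (-1)(1−p) = −4p − 1; against W: (-1)p + (-6)(1−p) = 5p − 6.
Setting these equal: −4p − 1 = 5p − 6 ⇒ −9p = -5 ⇒ p = 5/9, and the value is (-4)·(5/9) − 1 = -29/9.
For Column: with q = P(E), equating II's and III's payoffs gives −4q − 1 = 5q − 6 ⇒ q = 5/9.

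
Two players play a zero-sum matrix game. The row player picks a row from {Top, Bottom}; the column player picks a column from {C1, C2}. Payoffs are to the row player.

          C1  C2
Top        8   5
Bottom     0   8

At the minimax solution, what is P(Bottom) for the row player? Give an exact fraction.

Row minima: Top → 5, Bottom → 0; maximin = 5.
Column maxima: C1 → 8, C2 → 8; minimax = 8.
5 ≠ 8, so there is no saddle point; optimal play is mixed.
Let the row player play Top with probability p. Expected payoff against C1: 8p + 0(1−p) = 8p; against C2: 5p + 8(1−p) = −3p + 8.
Setting these equal: 8p = −3p + 8 ⇒ 11p = 8 ⇒ p = 8/11, and the value is (8)·(8/11) = 64/11.
For the column player: with q = P(C1), equating Top's and Bottom's payoffs gives 3q + 5 = −8q + 8 ⇒ q = 3/11.

3/11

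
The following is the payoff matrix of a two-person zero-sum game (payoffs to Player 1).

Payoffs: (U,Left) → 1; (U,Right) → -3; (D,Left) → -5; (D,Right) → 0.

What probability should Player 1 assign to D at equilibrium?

4/9

Row minima: U → -3, D → -5; maximin = -3.
Column maxima: Left → 1, Right → 0; minimax = 0.
-3 ≠ 0, so there is no saddle point; optimal play is mixed.
Let Player 1 play U with probability p. Expected payoff against Left: 1p + (-5)(1−p) = 6p − 5; against Right: (-3)p + 0(1−p) = −3p.
Setting these equal: 6p − 5 = −3p ⇒ 9p = 5 ⇒ p = 5/9, and the value is (6)·(5/9) − 5 = -5/3.
For Player 2: with q = P(Left), equating U's and D's payoffs gives 4q − 3 = −5q ⇒ q = 1/3.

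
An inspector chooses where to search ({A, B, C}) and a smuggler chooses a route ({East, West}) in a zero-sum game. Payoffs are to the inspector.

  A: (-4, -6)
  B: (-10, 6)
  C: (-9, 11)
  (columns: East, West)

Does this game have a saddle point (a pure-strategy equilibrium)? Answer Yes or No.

Row minima: A → -6, B → -10, C → -9; maximin = -6.
Column maxima: East → -4, West → 11; minimax = -4.
-6 ≠ -4, so no pure-strategy equilibrium exists.

No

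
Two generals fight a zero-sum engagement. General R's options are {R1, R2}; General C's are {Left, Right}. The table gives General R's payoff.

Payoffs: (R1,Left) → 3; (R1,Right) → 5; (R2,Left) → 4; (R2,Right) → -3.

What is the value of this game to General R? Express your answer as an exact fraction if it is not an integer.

29/9

Row minima: R1 → 3, R2 → -3; maximin = 3.
Column maxima: Left → 4, Right → 5; minimax = 4.
3 ≠ 4, so there is no saddle point; optimal play is mixed.
Let General R play R1 with probability p. Expected payoff against Left: 3p + 4(1−p) = −p + 4; against Right: 5p + (-3)(1−p) = 8p − 3.
Setting these equal: −p + 4 = 8p − 3 ⇒ −9p = -7 ⇒ p = 7/9, and the value is (-1)·(7/9) + 4 = 29/9.
For General C: with q = P(Left), equating R1's and R2's payoffs gives −2q + 5 = 7q − 3 ⇒ q = 8/9.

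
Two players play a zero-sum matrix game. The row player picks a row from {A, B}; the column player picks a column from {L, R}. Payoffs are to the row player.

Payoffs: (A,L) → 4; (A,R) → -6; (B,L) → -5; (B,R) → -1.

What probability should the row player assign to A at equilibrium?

Row minima: A → -6, B → -5; maximin = -5.
Column maxima: L → 4, R → -1; minimax = -1.
-5 ≠ -1, so there is no saddle point; optimal play is mixed.
Let the row player play A with probability p. Expected payoff against L: 4p + (-5)(1−p) = 9p − 5; against R: (-6)p + (-1)(1−p) = −5p − 1.
Setting these equal: 9p − 5 = −5p − 1 ⇒ 14p = 4 ⇒ p = 2/7, and the value is (9)·(2/7) − 5 = -17/7.
For the column player: with q = P(L), equating A's and B's payoffs gives 10q − 6 = −4q − 1 ⇒ q = 5/14.

2/7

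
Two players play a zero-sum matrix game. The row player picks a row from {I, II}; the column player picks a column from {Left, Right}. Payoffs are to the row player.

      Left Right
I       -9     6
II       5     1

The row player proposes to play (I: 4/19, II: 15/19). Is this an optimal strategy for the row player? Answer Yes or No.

Against Left this mix gives (4/19)·(-9) + (15/19)·5 = 39/19.
Against Right this mix gives (4/19)·6 + (15/19)·1 = 39/19.
All of the column player's active replies (Left, Right) yield 39/19, and no column does worse for the row player. The mix makes the column player indifferent and guarantees 39/19, so it is optimal.

Yes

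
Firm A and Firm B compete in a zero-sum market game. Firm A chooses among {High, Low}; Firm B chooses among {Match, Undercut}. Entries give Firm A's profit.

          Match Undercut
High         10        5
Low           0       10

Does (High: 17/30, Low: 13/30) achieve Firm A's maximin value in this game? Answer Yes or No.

No

Against Match this mix gives (17/30)·10 + (13/30)·0 = 17/3.
Against Undercut this mix gives (17/30)·5 + (13/30)·10 = 43/6.
Firm B will play Match, holding Firm A to 17/3. Shifting weight toward the row that does better against Match would raise this floor (the equalizing mix achieves 20/3 against both Match and Undercut), so the proposed strategy is not optimal.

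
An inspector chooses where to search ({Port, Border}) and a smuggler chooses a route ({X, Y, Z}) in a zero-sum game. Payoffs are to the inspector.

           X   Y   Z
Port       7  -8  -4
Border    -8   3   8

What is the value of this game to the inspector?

Row minima: Port → -8, Border → -8; maximin = -8.
Column maxima: X → 7, Y → 3, Z → 8; minimax = 3.
-8 ≠ 3, so there is no saddle point; optimal play is mixed.
Z is strictly dominated by Y (it gives the inspector strictly more in every row), so the smuggler never plays it.
On the remaining 2×2 (Port, Border vs X, Y):
Let the inspector play Port with probability p. Expected payoff against X: 7p + (-8)(1−p) = 15p − 8; against Y: (-8)p + 3(1−p) = −11p + 3.
Setting these equal: 15p − 8 = −11p + 3 ⇒ 26p = 11 ⇒ p = 11/26, and the value is (15)·(11/26) − 8 = -43/26.
For the smuggler: with q = P(X), equating Port's and Border's payoffs gives 15q − 8 = −11q + 3 ⇒ q = 11/26.

-43/26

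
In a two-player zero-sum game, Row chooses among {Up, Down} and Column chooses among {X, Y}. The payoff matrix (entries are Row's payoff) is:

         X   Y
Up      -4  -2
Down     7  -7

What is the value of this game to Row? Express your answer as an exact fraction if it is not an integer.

-21/8

Row minima: Up → -4, Down → -7; maximin = -4.
Column maxima: X → 7, Y → -2; minimax = -2.
-4 ≠ -2, so there is no saddle point; optimal play is mixed.
Let Row play Up with probability p. Expected payoff against X: (-4)p + 7(1−p) = −11p + 7; against Y: (-2)p + (-7)(1−p) = 5p − 7.
Setting these equal: −11p + 7 = 5p − 7 ⇒ −16p = -14 ⇒ p = 7/8, and the value is (-11)·(7/8) + 7 = -21/8.
For Column: with q = P(X), equating Up's and Down's payoffs gives −2q − 2 = 14q − 7 ⇒ q = 5/16.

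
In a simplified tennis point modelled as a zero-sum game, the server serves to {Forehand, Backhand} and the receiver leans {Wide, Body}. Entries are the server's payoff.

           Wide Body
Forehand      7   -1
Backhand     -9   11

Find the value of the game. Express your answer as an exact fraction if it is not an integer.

Row minima: Forehand → -1, Backhand → -9; maximin = -1.
Column maxima: Wide → 7, Body → 11; minimax = 7.
-1 ≠ 7, so there is no saddle point; optimal play is mixed.
Let the server play Forehand with probability p. Expected payoff against Wide: 7p + (-9)(1−p) = 16p − 9; against Body: (-1)p + 11(1−p) = −12p + 11.
Setting these equal: 16p − 9 = −12p + 11 ⇒ 28p = 20 ⇒ p = 5/7, and the value is (16)·(5/7) − 9 = 17/7.
For the receiver: with q = P(Wide), equating Forehand's and Backhand's payoffs gives 8q − 1 = −20q + 11 ⇒ q = 3/7.

17/7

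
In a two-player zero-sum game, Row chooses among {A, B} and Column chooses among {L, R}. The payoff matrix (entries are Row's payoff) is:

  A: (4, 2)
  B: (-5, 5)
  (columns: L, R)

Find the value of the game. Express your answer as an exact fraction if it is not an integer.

Row minima: A → 2, B → -5; maximin = 2.
Column maxima: L → 4, R → 5; minimax = 4.
2 ≠ 4, so there is no saddle point; optimal play is mixed.
Let Row play A with probability p. Expected payoff against L: 4p + (-5)(1−p) = 9p − 5; against R: 2p + 5(1−p) = −3p + 5.
Setting these equal: 9p − 5 = −3p + 5 ⇒ 12p = 10 ⇒ p = 5/6, and the value is (9)·(5/6) − 5 = 5/2.
For Column: with q = P(L), equating A's and B's payoffs gives 2q + 2 = −10q + 5 ⇒ q = 1/4.

5/2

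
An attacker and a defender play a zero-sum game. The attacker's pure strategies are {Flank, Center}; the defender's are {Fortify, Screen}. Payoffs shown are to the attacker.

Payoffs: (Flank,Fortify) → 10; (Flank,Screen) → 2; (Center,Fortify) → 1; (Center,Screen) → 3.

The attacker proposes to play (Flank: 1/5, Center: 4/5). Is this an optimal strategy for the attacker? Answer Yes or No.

Against Fortify this mix gives (1/5)·10 + (4/5)·1 = 14/5.
Against Screen this mix gives (1/5)·2 + (4/5)·3 = 14/5.
All of the defender's active replies (Fortify, Screen) yield 14/5, and no column does worse for the attacker. The mix makes the defender indifferent and guarantees 14/5, so it is optimal.

Yes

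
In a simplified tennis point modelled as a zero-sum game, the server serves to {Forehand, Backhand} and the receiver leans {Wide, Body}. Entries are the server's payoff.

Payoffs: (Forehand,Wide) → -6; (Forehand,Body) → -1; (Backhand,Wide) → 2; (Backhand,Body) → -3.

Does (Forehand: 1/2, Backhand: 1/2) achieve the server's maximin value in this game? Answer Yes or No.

Against Wide this mix gives (1/2)·(-6) + (1/2)·2 = -2.
Against Body this mix gives (1/2)·(-1) + (1/2)·(-3) = -2.
All of the receiver's active replies (Wide, Body) yield -2, and no column does worse for the server. The mix makes the receiver indifferent and guarantees -2, so it is optimal.

Yes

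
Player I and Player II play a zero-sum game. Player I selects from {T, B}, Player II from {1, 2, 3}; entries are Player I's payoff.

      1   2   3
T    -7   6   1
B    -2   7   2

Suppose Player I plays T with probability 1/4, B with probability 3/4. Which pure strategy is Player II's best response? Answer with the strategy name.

1

If Player II plays 1, Player I's expected payoff is (1/4)·(-7) + (3/4)·(-2) = -13/4.
If Player II plays 2, Player I's expected payoff is (1/4)·6 + (3/4)·7 = 27/4.
If Player II plays 3, Player I's expected payoff is (1/4)·1 + (3/4)·2 = 7/4.
Player II minimizes Player I's payoff; the smallest is -13/4, so the best response is 1.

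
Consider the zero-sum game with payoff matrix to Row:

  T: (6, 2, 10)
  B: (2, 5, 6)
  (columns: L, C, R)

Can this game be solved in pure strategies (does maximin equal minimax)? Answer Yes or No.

No

Row minima: T → 2, B → 2; maximin = 2.
Column maxima: L → 6, C → 5, R → 10; minimax = 5.
2 ≠ 5, so no pure-strategy equilibrium exists.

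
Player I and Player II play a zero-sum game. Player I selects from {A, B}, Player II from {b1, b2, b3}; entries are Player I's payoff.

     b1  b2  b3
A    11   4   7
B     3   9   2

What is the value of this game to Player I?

11/2

Row minima: A → 4, B → 2; maximin = 4.
Column maxima: b1 → 11, b2 → 9, b3 → 7; minimax = 7.
4 ≠ 7, so there is no saddle point; optimal play is mixed.
b1 is strictly dominated by b3 (it gives Player I strictly more in every row), so Player II never plays it.
On the remaining 2×2 (A, B vs b2, b3):
Let Player I play A with probability p. Expected payoff against b2: 4p + 9(1−p) = −5p + 9; against b3: 7p + 2(1−p) = 5p + 2.
Setting these equal: −5p + 9 = 5p + 2 ⇒ −10p = -7 ⇒ p = 7/10, and the value is (-5)·(7/10) + 9 = 11/2.
For Player II: with q = P(b2), equating A's and B's payoffs gives −3q + 7 = 7q + 2 ⇒ q = 1/2.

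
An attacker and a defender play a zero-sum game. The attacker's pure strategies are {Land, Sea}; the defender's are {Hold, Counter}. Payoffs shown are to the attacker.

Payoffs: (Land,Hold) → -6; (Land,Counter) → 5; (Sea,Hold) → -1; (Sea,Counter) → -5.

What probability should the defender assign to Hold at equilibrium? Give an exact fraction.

Row minima: Land → -6, Sea → -5; maximin = -5.
Column maxima: Hold → -1, Counter → 5; minimax = -1.
-5 ≠ -1, so there is no saddle point; optimal play is mixed.
Let the attacker play Land with probability p. Expected payoff against Hold: (-6)p + (-1)(1−p) = −5p − 1; against Counter: 5p + (-5)(1−p) = 10p − 5.
Setting these equal: −5p − 1 = 10p − 5 ⇒ −15p = -4 ⇒ p = 4/15, and the value is (-5)·(4/15) − 1 = -7/3.
For the defender: with q = P(Hold), equating Land's and Sea's payoffs gives −11q + 5 = 4q − 5 ⇒ q = 2/3.

2/3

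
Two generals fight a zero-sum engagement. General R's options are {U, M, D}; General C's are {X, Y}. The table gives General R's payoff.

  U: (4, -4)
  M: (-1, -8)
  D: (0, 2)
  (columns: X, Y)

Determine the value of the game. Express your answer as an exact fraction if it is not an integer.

4/5

Row minima: U → -4, M → -8, D → 0; maximin = 0.
Column maxima: X → 4, Y → 2; minimax = 2.
0 ≠ 2, so there is no saddle point; optimal play is mixed.
M is strictly dominated by U, so General R never plays it.
On the remaining 2×2 (U, D vs X, Y):
Let General R play U with probability p. Expected payoff against X: 4p + 0(1−p) = 4p; against Y: (-4)p + 2(1−p) = −6p + 2.
Setting these equal: 4p = −6p + 2 ⇒ 10p = 2 ⇒ p = 1/5, and the value is (4)·(1/5) = 4/5.
For General C: with q = P(X), equating U's and D's payoffs gives 8q − 4 = −2q + 2 ⇒ q = 3/5.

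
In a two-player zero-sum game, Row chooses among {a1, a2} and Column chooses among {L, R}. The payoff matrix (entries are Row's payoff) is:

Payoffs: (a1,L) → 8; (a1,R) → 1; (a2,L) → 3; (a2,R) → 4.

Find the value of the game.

Row minima: a1 → 1, a2 → 3; maximin = 3.
Column maxima: L → 8, R → 4; minimax = 4.
3 ≠ 4, so there is no saddle point; optimal play is mixed.
Let Row play a1 with probability p. Expected payoff against L: 8p + 3(1−p) = 5p + 3; against R: 1p + 4(1−p) = −3p + 4.
Setting these equal: 5p + 3 = −3p + 4 ⇒ 8p = 1 ⇒ p = 1/8, and the value is (5)·(1/8) + 3 = 29/8.
For Column: with q = P(L), equating a1's and a2's payoffs gives 7q + 1 = −q + 4 ⇒ q = 3/8.

29/8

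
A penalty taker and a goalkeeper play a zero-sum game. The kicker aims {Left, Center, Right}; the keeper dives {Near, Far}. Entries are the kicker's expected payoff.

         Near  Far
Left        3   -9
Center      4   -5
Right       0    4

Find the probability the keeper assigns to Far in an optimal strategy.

Row minima: Left → -9, Center → -5, Right → 0; maximin = 0.
Column maxima: Near → 4, Far → 4; minimax = 4.
0 ≠ 4, so there is no saddle point; optimal play is mixed.
Left is strictly dominated by Center, so the kicker never plays it.
On the remaining 2×2 (Center, Right vs Near, Far):
Let the kicker play Center with probability p. Expected payoff against Near: 4p + 0(1−p) = 4p; against Far: (-5)p + 4(1−p) = −9p + 4.
Setting these equal: 4p = −9p + 4 ⇒ 13p = 4 ⇒ p = 4/13, and the value is (4)·(4/13) = 16/13.
For the keeper: with q = P(Near), equating Center's and Right's payoffs gives 9q − 5 = −4q + 4 ⇒ q = 9/13.

4/13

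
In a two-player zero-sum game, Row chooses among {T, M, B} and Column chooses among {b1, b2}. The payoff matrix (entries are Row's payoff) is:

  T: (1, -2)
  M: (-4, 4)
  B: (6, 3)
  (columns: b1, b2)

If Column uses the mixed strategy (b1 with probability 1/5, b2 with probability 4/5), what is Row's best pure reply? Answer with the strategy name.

B

Expected payoff of T: (1/5)·1 + (4/5)·(-2) = -7/5.
Expected payoff of M: (1/5)·(-4) + (4/5)·4 = 12/5.
Expected payoff of B: (1/5)·6 + (4/5)·3 = 18/5.
The largest is 18/5, so Row's best response is B.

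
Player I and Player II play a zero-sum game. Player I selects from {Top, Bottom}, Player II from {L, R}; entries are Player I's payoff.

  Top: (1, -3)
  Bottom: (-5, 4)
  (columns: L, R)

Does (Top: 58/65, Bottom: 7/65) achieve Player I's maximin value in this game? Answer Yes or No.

No

Against L this mix gives (58/65)·1 + (7/65)·(-5) = 23/65.
Against R this mix gives (58/65)·(-3) + (7/65)·4 = -146/65.
Player II will play R, holding Player I to -146/65. Shifting weight toward the row that does better against R would raise this floor (the equalizing mix achieves -11/13 against both R and L), so the proposed strategy is not optimal.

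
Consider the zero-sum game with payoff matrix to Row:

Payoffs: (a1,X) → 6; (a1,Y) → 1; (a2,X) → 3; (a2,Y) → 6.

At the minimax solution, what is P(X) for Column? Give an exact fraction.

5/8

Row minima: a1 → 1, a2 → 3; maximin = 3.
Column maxima: X → 6, Y → 6; minimax = 6.
3 ≠ 6, so there is no saddle point; optimal play is mixed.
Let Row play a1 with probability p. Expected payoff against X: 6p + 3(1−p) = 3p + 3; against Y: 1p + 6(1−p) = −5p + 6.
Setting these equal: 3p + 3 = −5p + 6 ⇒ 8p = 3 ⇒ p = 3/8, and the value is (3)·(3/8) + 3 = 33/8.
For Column: with q = P(X), equating a1's and a2's payoffs gives 5q + 1 = −3q + 6 ⇒ q = 5/8.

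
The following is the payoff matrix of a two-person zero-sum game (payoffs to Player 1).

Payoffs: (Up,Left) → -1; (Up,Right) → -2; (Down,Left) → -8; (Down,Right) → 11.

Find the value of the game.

Row minima: Up → -2, Down → -8; maximin = -2.
Column maxima: Left → -1, Right → 11; minimax = -1.
-2 ≠ -1, so there is no saddle point; optimal play is mixed.
Let Player 1 play Up with probability p. Expected payoff against Left: (-1)p + (-8)(1−p) = 7p − 8; against Right: (-2)p + 11(1−p) = −13p + 11.
Setting these equal: 7p − 8 = −13p + 11 ⇒ 20p = 19 ⇒ p = 19/20, and the value is (7)·(19/20) − 8 = -27/20.
For Player 2: with q = P(Left), equating Up's and Down's payoffs gives q − 2 = −19q + 11 ⇒ q = 13/20.

-27/20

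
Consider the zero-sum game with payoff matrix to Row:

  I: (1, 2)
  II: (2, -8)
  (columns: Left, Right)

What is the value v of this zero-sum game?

Row minima: I → 1, II → -8; maximin = 1.
Column maxima: Left → 2, Right → 2; minimax = 2.
1 ≠ 2, so there is no saddle point; optimal play is mixed.
Let Row play I with probability p. Expected payoff against Left: 1p + 2(1−p) = −p + 2; against Right: 2p + (-8)(1−p) = 10p − 8.
Setting these equal: −p + 2 = 10p − 8 ⇒ −11p = -10 ⇒ p = 10/11, and the value is (-1)·(10/11) + 2 = 12/11.
For Column: with q = P(Left), equating I's and II's payoffs gives −q + 2 = 10q − 8 ⇒ q = 10/11.

12/11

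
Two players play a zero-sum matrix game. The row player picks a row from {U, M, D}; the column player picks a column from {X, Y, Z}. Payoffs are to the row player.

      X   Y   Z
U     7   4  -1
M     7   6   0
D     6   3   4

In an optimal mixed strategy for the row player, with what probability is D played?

6/7

Row minima: U → -1, M → 0, D → 3; maximin = 3.
Column maxima: X → 7, Y → 6, Z → 4; minimax = 4.
3 ≠ 4, so there is no saddle point; optimal play is mixed.
X is strictly dominated by Y (it gives the row player strictly more in every row), so the column player never plays it.
With X eliminated, U is strictly dominated by M (M gives the row player strictly more in every remaining column), so the row player never plays it.
On the remaining 2×2 (M, D vs Y, Z):
Let the row player play M with probability p. Expected payoff against Y: 6p + 3(1−p) = 3p + 3; against Z: 0p + 4(1−p) = −4p + 4.
Setting these equal: 3p + 3 = −4p + 4 ⇒ 7p = 1 ⇒ p = 1/7, and the value is (3)·(1/7) + 3 = 24/7.
For the column player: with q = P(Y), equating M's and D's payoffs gives 6q = −q + 4 ⇒ q = 4/7.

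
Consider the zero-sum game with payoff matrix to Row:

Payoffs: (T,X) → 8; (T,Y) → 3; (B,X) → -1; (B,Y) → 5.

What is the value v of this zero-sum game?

43/11

Row minima: T → 3, B → -1; maximin = 3.
Column maxima: X → 8, Y → 5; minimax = 5.
3 ≠ 5, so there is no saddle point; optimal play is mixed.
Let Row play T with probability p. Expected payoff against X: 8p + (-1)(1−p) = 9p − 1; against Y: 3p + 5(1−p) = −2p + 5.
Setting these equal: 9p − 1 = −2p + 5 ⇒ 11p = 6 ⇒ p = 6/11, and the value is (9)·(6/11) − 1 = 43/11.
For Column: with q = P(X), equating T's and B's payoffs gives 5q + 3 = −6q + 5 ⇒ q = 2/11.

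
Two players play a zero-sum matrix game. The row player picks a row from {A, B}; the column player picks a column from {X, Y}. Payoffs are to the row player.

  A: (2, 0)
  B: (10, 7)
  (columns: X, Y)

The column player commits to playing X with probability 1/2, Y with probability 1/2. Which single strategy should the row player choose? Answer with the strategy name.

B

Expected payoff of A: (1/2)·2 + (1/2)·0 = 1.
Expected payoff of B: (1/2)·10 + (1/2)·7 = 17/2.
The largest is 17/2, so the row player's best response is B.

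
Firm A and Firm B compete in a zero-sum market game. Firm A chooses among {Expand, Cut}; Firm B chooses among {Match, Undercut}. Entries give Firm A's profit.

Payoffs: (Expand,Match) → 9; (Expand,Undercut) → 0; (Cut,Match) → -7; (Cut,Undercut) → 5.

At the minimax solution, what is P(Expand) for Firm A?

Row minima: Expand → 0, Cut → -7; maximin = 0.
Column maxima: Match → 9, Undercut → 5; minimax = 5.
0 ≠ 5, so there is no saddle point; optimal play is mixed.
Let Firm A play Expand with probability p. Expected payoff against Match: 9p + (-7)(1−p) = 16p − 7; against Undercut: 0p + 5(1−p) = −5p + 5.
Setting these equal: 16p − 7 = −5p + 5 ⇒ 21p = 12 ⇒ p = 4/7, and the value is (16)·(4/7) − 7 = 15/7.
For Firm B: with q = P(Match), equating Expand's and Cut's payoffs gives 9q = −12q + 5 ⇒ q = 5/21.

4/7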